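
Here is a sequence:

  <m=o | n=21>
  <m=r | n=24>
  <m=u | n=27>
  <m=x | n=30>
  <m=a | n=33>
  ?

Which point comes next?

M goes o, r, u, x, a → d (letters move forward 3 places in the alphabet, wrapping Z→A).
N: +3 each step, so 21, 24, 27, 30, 33 → 36.
So the next point is <m=d | n=36>.

<m=d | n=36>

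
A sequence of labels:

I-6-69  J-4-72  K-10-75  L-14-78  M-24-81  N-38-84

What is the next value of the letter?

Letter: I, J, K, L, M, N → O (letters move forward 1 place in the alphabet).

O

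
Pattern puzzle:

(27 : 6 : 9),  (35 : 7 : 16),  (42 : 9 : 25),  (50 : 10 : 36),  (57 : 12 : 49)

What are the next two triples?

(65 : 13 : 64), (72 : 15 : 81)

First component — alternating steps +8, +7, +8, +7, …: 27, 35, 42, 50, 57 → 65 → 72.
Second component goes 6, 7, 9, 10, 12 → 13 → 15 (alternating steps +1, +2, +1, +2, …).
For the third component, perfect squares: 3², 4², 5², …: 9, 16, 25, 36, 49 → 64 → 81.
So the next two triples are (65 : 13 : 64) and (72 : 15 : 81).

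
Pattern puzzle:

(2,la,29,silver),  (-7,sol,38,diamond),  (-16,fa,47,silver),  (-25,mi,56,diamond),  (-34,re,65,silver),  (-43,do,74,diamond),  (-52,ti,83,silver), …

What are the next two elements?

(-61,la,92,diamond), (-70,sol,101,silver)

For the first component, −9 each step: 2, -7, -16, -25, -34, -43, -52 → -61 → -70.
For the note, runs backward through the solfège scale do→ti: la, sol, fa, mi, re, do, ti → la → sol.
Third component goes 29, 38, 47, 56, 65, 74, 83 → 92 → 101 (together with the first component always sums to 31).
Rank: alternates silver ↔ diamond, so silver, diamond, silver, diamond, silver, diamond, silver → diamond → silver.
So the next two elements are (-61,la,92,diamond) and (-70,sol,101,silver).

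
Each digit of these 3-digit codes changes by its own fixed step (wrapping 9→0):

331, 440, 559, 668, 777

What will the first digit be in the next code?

For the first digit, +1 each step, mod 10: 3, 4, 5, 6, 7 → 8.
Second digit goes 3, 4, 5, 6, 7 → 8 (+1 each step, mod 10).
Third digit — −1 each step, mod 10: 1, 0, 9, 8, 7 → 6.

8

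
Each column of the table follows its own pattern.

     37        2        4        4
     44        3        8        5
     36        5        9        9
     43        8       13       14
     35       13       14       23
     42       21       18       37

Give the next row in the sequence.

34  34  19  60

First component — alternating steps +7, −8, +7, −8, …: 37, 44, 36, 43, 35, 42 → 34.
For the second component, each term is the sum of the two before it: 2, 3, 5, 8, 13, 21 → 34.
Third component: alternating steps +4, +1, +4, +1, …; 4, 8, 9, 13, 14, 18 → 19.
Fourth component — each term is the sum of the two before it: 4, 5, 9, 14, 23, 37 → 60.
Putting it together: 34  34  19  60.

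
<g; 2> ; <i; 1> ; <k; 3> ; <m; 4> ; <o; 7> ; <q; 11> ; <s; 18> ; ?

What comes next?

Letter: letters move forward 2 places in the alphabet, so g, i, k, m, o, q, s → u.
Second coordinate goes 2, 1, 3, 4, 7, 11, 18 → 29 (each term is the sum of the two before it).
So the next pair is <u; 29>.

<u; 29>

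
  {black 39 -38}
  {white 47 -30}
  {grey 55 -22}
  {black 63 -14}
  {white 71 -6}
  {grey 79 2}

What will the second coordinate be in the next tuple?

Shade: repeats black → white → grey; black, white, grey, black, white, grey → black.
Second coordinate — +8 each step: 39, 47, 55, 63, 71, 79 → 87.
For the third coordinate, +8 each step: -38, -30, -22, -14, -6, 2 → 10.

87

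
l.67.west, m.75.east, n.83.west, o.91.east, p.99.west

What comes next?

q.107.east

Letter goes l, m, n, o, p → q (letters move forward 1 place in the alphabet).
Second component: 67, 75, 83, 91, 99 → 107 (+8 each step).
Direction: west, east, west, east, west → east (alternates west ↔ east).
So the next token is q.107.east.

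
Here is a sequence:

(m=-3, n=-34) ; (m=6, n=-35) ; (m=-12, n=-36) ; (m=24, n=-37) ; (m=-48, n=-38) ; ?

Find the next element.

M: ×(-2) each step; -3, 6, -12, 24, -48 → 96.
N: −1 each step, so -34, -35, -36, -37, -38 → -39.
So the next element is (m=96, n=-39).

(m=96, n=-39)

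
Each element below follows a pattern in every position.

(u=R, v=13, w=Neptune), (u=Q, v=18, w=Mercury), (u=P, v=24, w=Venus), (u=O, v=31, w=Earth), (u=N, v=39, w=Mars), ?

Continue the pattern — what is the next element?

(u=M, v=48, w=Jupiter)

U: letters move back 1 place in the alphabet; R, Q, P, O, N → M.
For the v, differences are 5, 6, 7, … (increasing by 1 each time): 13, 18, 24, 31, 39 → 48.
W: runs through the planets Mercury→Neptune; Neptune, Mercury, Venus, Earth, Mars → Jupiter.
So the next element is (u=M, v=48, w=Jupiter).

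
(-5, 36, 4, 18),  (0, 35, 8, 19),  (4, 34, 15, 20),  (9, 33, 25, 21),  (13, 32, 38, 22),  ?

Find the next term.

(18, 31, 54, 23)

For the first coordinate, alternating steps +5, +4, +5, +4, …: -5, 0, 4, 9, 13 → 18.
For the second coordinate, −1 each step: 36, 35, 34, 33, 32 → 31.
For the third coordinate, differences are 4, 7, 10, … (increasing by 3 each time): 4, 8, 15, 25, 38 → 54.
Fourth coordinate: 18, 19, 20, 21, 22 → 23 (together with the second coordinate always sums to 54).
Combining the parts gives (18, 31, 54, 23).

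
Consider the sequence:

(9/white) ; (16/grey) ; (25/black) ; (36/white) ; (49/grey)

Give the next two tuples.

First component goes 9, 16, 25, 36, 49 → 64 → 81 (perfect squares: 3², 4², 5², …).
Shade: white, grey, black, white, grey → black → white (repeats white → grey → black).
So the next two tuples are (64/black) and (81/white).

(64/black), (81/white)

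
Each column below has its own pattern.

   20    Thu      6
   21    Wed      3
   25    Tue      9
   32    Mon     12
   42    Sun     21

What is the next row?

55  Sat  33

First component: differences are 1, 4, 7, … (increasing by 3 each time), so 20, 21, 25, 32, 42 → 55.
Day: runs backward through the weekdays Mon→Sun, so Thu, Wed, Tue, Mon, Sun → Sat.
Third component: each term is the sum of the two before it, so 6, 3, 9, 12, 21 → 33.
Putting it together: 55  Sat  33.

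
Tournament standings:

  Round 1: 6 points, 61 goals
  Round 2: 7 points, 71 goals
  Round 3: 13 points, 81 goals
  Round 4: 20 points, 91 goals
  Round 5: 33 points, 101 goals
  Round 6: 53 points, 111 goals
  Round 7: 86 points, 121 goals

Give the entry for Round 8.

139 points, 131 goals

Points: each term is the sum of the two before it, so 6, 7, 13, 20, 33, 53, 86 → 139.
Goals: +10 each step; 61, 71, 81, 91, 101, 111, 121 → 131.
Combining the parts gives 139 points, 131 goals.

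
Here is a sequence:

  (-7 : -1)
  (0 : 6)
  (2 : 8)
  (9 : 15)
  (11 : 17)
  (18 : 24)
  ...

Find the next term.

(20 : 26)

First value: alternating steps +7, +2, +7, +2, …, so -7, 0, 2, 9, 11, 18 → 20.
Second value: always 6 more than the first value, so -1, 6, 8, 15, 17, 24 → 26.
Combining the parts gives (20 : 26).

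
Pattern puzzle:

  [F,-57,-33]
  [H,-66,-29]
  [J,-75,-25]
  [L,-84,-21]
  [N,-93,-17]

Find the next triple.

For the letter, letters move forward 2 places in the alphabet: F, H, J, L, N → P.
Second entry: -57, -66, -75, -84, -93 → -102 (−9 each step).
Third entry: +4 each step; -33, -29, -25, -21, -17 → -13.
Putting it together: [P,-102,-13].

[P,-102,-13]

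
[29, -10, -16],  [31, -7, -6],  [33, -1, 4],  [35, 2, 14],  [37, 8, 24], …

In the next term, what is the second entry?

First entry goes 29, 31, 33, 35, 37 → 39 (+2 each step).
Second entry — alternating steps +3, +6, +3, +6, …: -10, -7, -1, 2, 8 → 11.
Third entry: +10 each step, so -16, -6, 4, 14, 24 → 34.

11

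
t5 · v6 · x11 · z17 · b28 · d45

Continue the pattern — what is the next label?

f73

Letter: letters move forward 2 places in the alphabet, wrapping Z→A; t, v, x, z, b, d → f.
Second component: each term is the sum of the two before it, so 5, 6, 11, 17, 28, 45 → 73.
Putting it together: f73.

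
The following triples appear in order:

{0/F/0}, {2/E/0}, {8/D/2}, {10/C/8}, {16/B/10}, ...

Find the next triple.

For the first slot, alternating steps +2, +6, +2, +6, …: 0, 2, 8, 10, 16 → 18.
Letter goes F, E, D, C, B → A (letters move back 1 place in the alphabet).
Third slot: always the previous value of the first slot; 0, 0, 2, 8, 10 → 16.
So the next triple is {18/A/16}.

{18/A/16}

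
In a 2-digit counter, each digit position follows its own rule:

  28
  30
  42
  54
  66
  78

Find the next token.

First digit: +1 each step, mod 10; 2, 3, 4, 5, 6, 7 → 8.
For the second digit, +2 each step, mod 10: 8, 0, 2, 4, 6, 8 → 0.
Putting it together: 80.

80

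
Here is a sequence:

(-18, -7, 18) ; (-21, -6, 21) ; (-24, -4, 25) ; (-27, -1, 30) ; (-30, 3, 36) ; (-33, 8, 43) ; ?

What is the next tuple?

(-36, 14, 51)

First coordinate: -18, -21, -24, -27, -30, -33 → -36 (−3 each step).
Second coordinate — differences are 1, 2, 3, … (increasing by 1 each time): -7, -6, -4, -1, 3, 8 → 14.
Third coordinate — differences are 3, 4, 5, … (increasing by 1 each time): 18, 21, 25, 30, 36, 43 → 51.
Combining the parts gives (-36, 14, 51).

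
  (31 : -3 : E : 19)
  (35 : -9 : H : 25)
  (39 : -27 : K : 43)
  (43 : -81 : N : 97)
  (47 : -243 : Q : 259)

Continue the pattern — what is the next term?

(51 : -729 : T : 745)

First slot goes 31, 35, 39, 43, 47 → 51 (+4 each step).
For the second slot, ×3 each step: -3, -9, -27, -81, -243 → -729.
Letter: letters move forward 3 places in the alphabet; E, H, K, N, Q → T.
Fourth slot: 19, 25, 43, 97, 259 → 745 (together with the second slot always sums to 16).
Putting it together: (51 : -729 : T : 745).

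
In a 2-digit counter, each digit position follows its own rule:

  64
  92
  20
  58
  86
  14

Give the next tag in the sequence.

First digit: +3 each step, mod 10; 6, 9, 2, 5, 8, 1 → 4.
Second digit: −2 each step, mod 10; 4, 2, 0, 8, 6, 4 → 2.
So the next tag is 42.

42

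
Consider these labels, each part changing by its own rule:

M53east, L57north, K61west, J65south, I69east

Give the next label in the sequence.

Letter: letters move back 1 place in the alphabet, so M, L, K, J, I → H.
Second component goes 53, 57, 61, 65, 69 → 73 (+4 each step).
Direction — repeats east → north → west → south: east, north, west, south, east → north.
Combining the parts gives H73north.

H73north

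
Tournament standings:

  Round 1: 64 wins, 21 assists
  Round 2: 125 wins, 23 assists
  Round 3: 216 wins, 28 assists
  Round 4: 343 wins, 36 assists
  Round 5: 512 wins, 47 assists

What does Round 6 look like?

Wins: perfect cubes: 4³, 5³, 6³, …, so 64, 125, 216, 343, 512 → 729.
Assists goes 21, 23, 28, 36, 47 → 61 (differences are 2, 5, 8, … (increasing by 3 each time)).
So the next record is 729 wins, 61 assists.

729 wins, 61 assists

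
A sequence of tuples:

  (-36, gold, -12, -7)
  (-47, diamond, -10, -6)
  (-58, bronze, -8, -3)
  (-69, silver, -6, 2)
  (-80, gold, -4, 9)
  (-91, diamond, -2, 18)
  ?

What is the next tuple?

First part goes -36, -47, -58, -69, -80, -91 → -102 (−11 each step).
Rank — repeats gold → diamond → bronze → silver: gold, diamond, bronze, silver, gold, diamond → bronze.
Third part: -12, -10, -8, -6, -4, -2 → 0 (+2 each step).
Fourth part: -7, -6, -3, 2, 9, 18 → 29 (differences are 1, 3, 5, … (increasing by 2 each time)).
Putting it together: (-102, bronze, 0, 29).

(-102, bronze, 0, 29)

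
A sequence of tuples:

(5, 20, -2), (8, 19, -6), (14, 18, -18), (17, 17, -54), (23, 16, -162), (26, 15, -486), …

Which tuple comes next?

First part: 5, 8, 14, 17, 23, 26 → 32 (alternating steps +3, +6, +3, +6, …).
Second part: −1 each step, so 20, 19, 18, 17, 16, 15 → 14.
Third part: ×3 each step; -2, -6, -18, -54, -162, -486 → -1458.
So the next tuple is (32, 14, -1458).

(32, 14, -1458)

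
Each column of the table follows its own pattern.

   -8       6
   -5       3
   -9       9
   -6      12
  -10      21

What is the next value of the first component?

-7

For the first component, alternating steps +3, −4, +3, −4, …: -8, -5, -9, -6, -10 → -7.
Second component: each term is the sum of the two before it, so 6, 3, 9, 12, 21 → 33.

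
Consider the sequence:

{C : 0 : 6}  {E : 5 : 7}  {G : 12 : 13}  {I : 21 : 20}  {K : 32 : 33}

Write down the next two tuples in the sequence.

Letter: C, E, G, I, K → M → O (letters move forward 2 places in the alphabet).
Second slot: differences are 5, 7, 9, … (increasing by 2 each time), so 0, 5, 12, 21, 32 → 45 → 60.
Third slot: each term is the sum of the two before it, so 6, 7, 13, 20, 33 → 53 → 86.
So the next two tuples are {M : 45 : 53} and {O : 60 : 86}.

{M : 45 : 53}, {O : 60 : 86}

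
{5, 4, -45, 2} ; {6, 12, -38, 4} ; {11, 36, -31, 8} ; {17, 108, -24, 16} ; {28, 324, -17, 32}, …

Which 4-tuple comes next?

{45, 972, -10, 64}

First coordinate goes 5, 6, 11, 17, 28 → 45 (each term is the sum of the two before it).
Second coordinate — ×3 each step: 4, 12, 36, 108, 324 → 972.
Third coordinate: +7 each step; -45, -38, -31, -24, -17 → -10.
Fourth coordinate: ×2 each step; 2, 4, 8, 16, 32 → 64.
Combining the parts gives {45, 972, -10, 64}.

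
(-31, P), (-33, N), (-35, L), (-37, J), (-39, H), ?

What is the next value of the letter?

F

For the letter, letters move back 2 places in the alphabet: P, N, L, J, H → F.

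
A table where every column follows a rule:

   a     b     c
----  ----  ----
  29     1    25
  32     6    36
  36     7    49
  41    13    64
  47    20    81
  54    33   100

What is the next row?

Column a — differences are 3, 4, 5, … (increasing by 1 each time): 29, 32, 36, 41, 47, 54 → 62.
Column b: 1, 6, 7, 13, 20, 33 → 53 (each term is the sum of the two before it).
For the column c, perfect squares: 5², 6², 7², …: 25, 36, 49, 64, 81, 100 → 121.
Putting it together: 62  53  121.

62  53  121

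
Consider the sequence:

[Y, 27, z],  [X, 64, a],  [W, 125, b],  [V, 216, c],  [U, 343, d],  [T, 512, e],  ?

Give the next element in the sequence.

[S, 729, f]

First letter — letters move back 1 place in the alphabet: Y, X, W, V, U, T → S.
For the second slot, perfect cubes: 3³, 4³, 5³, …: 27, 64, 125, 216, 343, 512 → 729.
Second letter: letters move forward 1 place in the alphabet, wrapping Z→A; z, a, b, c, d, e → f.
Putting it together: [S, 729, f].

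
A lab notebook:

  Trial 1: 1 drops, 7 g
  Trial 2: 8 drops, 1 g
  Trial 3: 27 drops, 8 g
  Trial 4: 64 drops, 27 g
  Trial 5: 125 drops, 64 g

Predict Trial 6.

216 drops, 125 g

Drops: 1, 8, 27, 64, 125 → 216 (perfect cubes: 1³, 2³, 3³, …).
G: always the previous value of the drops, so 7, 1, 8, 27, 64 → 125.
So the next record is 216 drops, 125 g.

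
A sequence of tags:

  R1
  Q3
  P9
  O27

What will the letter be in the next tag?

N

Letter: R, Q, P, O → N (letters move back 1 place in the alphabet).
Second component — ×3 each step: 1, 3, 9, 27 → 81.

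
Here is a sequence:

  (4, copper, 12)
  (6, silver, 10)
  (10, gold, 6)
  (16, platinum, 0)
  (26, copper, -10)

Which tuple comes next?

First component: each term is the sum of the two before it, so 4, 6, 10, 16, 26 → 42.
Metal: repeats copper → silver → gold → platinum, so copper, silver, gold, platinum, copper → silver.
Third component: 12, 10, 6, 0, -10 → -26 (together with the first component always sums to 16).
Putting it together: (42, silver, -26).

(42, silver, -26)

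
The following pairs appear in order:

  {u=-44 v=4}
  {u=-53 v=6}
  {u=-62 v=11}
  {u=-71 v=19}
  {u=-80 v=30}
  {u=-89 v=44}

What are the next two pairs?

U: −9 each step, so -44, -53, -62, -71, -80, -89 → -98 → -107.
V goes 4, 6, 11, 19, 30, 44 → 61 → 81 (differences are 2, 5, 8, … (increasing by 3 each time)).
So the next two pairs are {u=-98 v=61} and {u=-107 v=81}.

{u=-98 v=61}, {u=-107 v=81}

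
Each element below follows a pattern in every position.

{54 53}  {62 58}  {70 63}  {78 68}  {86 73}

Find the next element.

{94 78}

First value: 54, 62, 70, 78, 86 → 94 (+8 each step).
Second value: 53, 58, 63, 68, 73 → 78 (+5 each step).
So the next element is {94 78}.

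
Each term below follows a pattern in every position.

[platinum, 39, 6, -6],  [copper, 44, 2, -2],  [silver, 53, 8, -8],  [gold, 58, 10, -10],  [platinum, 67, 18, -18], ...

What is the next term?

[copper, 72, 28, -28]

Metal — repeats platinum → copper → silver → gold: platinum, copper, silver, gold, platinum → copper.
Second entry: alternating steps +5, +9, +5, +9, …; 39, 44, 53, 58, 67 → 72.
Third entry goes 6, 2, 8, 10, 18 → 28 (each term is the sum of the two before it).
Fourth entry goes -6, -2, -8, -10, -18 → -28 (always the negative of the third entry).
So the next term is [copper, 72, 28, -28].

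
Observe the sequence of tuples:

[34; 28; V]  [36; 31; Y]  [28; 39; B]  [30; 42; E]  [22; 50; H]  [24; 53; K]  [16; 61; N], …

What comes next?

[18; 64; Q]

First slot — alternating steps +2, −8, +2, −8, …: 34, 36, 28, 30, 22, 24, 16 → 18.
Second slot: alternating steps +3, +8, +3, +8, …, so 28, 31, 39, 42, 50, 53, 61 → 64.
For the letter, letters move forward 3 places in the alphabet, wrapping Z→A: V, Y, B, E, H, K, N → Q.
So the next tuple is [18; 64; Q].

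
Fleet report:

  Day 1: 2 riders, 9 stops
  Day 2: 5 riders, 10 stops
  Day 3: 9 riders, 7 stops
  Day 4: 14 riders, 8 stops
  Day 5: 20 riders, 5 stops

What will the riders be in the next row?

Riders: differences are 3, 4, 5, … (increasing by 1 each time), so 2, 5, 9, 14, 20 → 27.

27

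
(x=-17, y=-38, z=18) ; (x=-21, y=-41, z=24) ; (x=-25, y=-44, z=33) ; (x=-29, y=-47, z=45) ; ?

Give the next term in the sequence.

(x=-33, y=-50, z=60)

For the x, −4 each step: -17, -21, -25, -29 → -33.
Y — −3 each step: -38, -41, -44, -47 → -50.
Z goes 18, 24, 33, 45 → 60 (differences are 6, 9, 12, … (increasing by 3 each time)).
Putting it together: (x=-33, y=-50, z=60).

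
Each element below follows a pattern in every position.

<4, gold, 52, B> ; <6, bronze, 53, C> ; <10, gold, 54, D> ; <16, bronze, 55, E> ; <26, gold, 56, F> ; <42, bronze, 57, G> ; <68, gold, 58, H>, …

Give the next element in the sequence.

<110, bronze, 59, I>

First slot — each term is the sum of the two before it: 4, 6, 10, 16, 26, 42, 68 → 110.
Rank: alternates gold ↔ bronze, so gold, bronze, gold, bronze, gold, bronze, gold → bronze.
Third slot: +1 each step, so 52, 53, 54, 55, 56, 57, 58 → 59.
Letter — letters move forward 1 place in the alphabet: B, C, D, E, F, G, H → I.
Combining the parts gives <110, bronze, 59, I>.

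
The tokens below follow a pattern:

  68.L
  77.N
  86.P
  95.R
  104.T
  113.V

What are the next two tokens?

First component — +9 each step: 68, 77, 86, 95, 104, 113 → 122 → 131.
Letter: letters move forward 2 places in the alphabet; L, N, P, R, T, V → X → Z.
So the next two tokens are 122.X and 131.Z.

122.X, 131.Z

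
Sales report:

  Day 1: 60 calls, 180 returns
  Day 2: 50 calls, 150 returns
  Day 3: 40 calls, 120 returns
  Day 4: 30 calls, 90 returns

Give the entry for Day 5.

20 calls, 60 returns

Calls — −10 each step: 60, 50, 40, 30 → 20.
Returns goes 180, 150, 120, 90 → 60 (always 3 × the calls).
So the next line is 20 calls, 60 returns.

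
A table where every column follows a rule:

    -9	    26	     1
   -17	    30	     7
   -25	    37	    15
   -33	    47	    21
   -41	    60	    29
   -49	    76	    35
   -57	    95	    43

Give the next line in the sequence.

-65  117  49

For the first component, −8 each step: -9, -17, -25, -33, -41, -49, -57 → -65.
Second component goes 26, 30, 37, 47, 60, 76, 95 → 117 (differences are 4, 7, 10, … (increasing by 3 each time)).
Third component goes 1, 7, 15, 21, 29, 35, 43 → 49 (alternating steps +6, +8, +6, +8, …).
So the next line is -65  117  49.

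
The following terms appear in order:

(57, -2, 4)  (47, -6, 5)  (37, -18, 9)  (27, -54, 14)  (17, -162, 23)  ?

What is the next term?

(7, -486, 37)

First coordinate goes 57, 47, 37, 27, 17 → 7 (−10 each step).
Second coordinate goes -2, -6, -18, -54, -162 → -486 (×3 each step).
Third coordinate — each term is the sum of the two before it: 4, 5, 9, 14, 23 → 37.
Combining the parts gives (7, -486, 37).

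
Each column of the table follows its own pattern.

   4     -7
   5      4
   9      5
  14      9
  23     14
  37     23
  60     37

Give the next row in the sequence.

97  60

First component: 4, 5, 9, 14, 23, 37, 60 → 97 (each term is the sum of the two before it).
Second component: always the previous value of the first component, so -7, 4, 5, 9, 14, 23, 37 → 60.
Combining the parts gives 97  60.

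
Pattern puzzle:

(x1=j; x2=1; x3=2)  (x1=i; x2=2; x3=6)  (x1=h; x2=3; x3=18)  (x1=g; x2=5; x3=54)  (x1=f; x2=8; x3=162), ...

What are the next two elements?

(x1=e; x2=13; x3=486), (x1=d; x2=21; x3=1458)

X1: j, i, h, g, f → e → d (letters move back 1 place in the alphabet).
For the x2, each term is the sum of the two before it: 1, 2, 3, 5, 8 → 13 → 21.
X3 — ×3 each step: 2, 6, 18, 54, 162 → 486 → 1458.
So the next two elements are (x1=e; x2=13; x3=486) and (x1=d; x2=21; x3=1458).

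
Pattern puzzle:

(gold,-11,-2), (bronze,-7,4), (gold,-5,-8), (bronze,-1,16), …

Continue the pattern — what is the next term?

(gold,1,-32)

Rank: gold, bronze, gold, bronze → gold (alternates gold ↔ bronze).
For the second entry, alternating steps +4, +2, +4, +2, …: -11, -7, -5, -1 → 1.
Third entry: -2, 4, -8, 16 → -32 (×(-2) each step).
So the next term is (gold,1,-32).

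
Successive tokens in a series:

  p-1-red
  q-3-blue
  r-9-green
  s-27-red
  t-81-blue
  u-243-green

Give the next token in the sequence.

v-729-red

Letter — letters move forward 1 place in the alphabet: p, q, r, s, t, u → v.
Second component goes 1, 3, 9, 27, 81, 243 → 729 (×3 each step).
Colour: repeats red → blue → green; red, blue, green, red, blue, green → red.
Combining the parts gives v-729-red.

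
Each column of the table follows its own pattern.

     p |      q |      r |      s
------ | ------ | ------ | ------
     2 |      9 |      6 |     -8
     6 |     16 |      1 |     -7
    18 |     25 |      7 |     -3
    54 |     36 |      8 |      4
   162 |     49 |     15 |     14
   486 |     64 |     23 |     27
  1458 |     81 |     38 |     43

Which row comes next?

4374  100  61  62

Column p goes 2, 6, 18, 54, 162, 486, 1458 → 4374 (×3 each step).
Column q: perfect squares: 3², 4², 5², …; 9, 16, 25, 36, 49, 64, 81 → 100.
Column r: each term is the sum of the two before it, so 6, 1, 7, 8, 15, 23, 38 → 61.
Column s: differences are 1, 4, 7, … (increasing by 3 each time); -8, -7, -3, 4, 14, 27, 43 → 62.
So the next row is 4374  100  61  62.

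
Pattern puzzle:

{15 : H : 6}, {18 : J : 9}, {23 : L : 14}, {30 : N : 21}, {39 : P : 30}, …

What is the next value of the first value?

First value: 15, 18, 23, 30, 39 → 50 (differences are 3, 5, 7, … (increasing by 2 each time)).

50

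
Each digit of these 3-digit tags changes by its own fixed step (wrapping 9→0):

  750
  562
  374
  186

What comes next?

998

First digit — −2 each step, mod 10: 7, 5, 3, 1 → 9.
Second digit goes 5, 6, 7, 8 → 9 (+1 each step, mod 10).
For the third digit, +2 each step, mod 10: 0, 2, 4, 6 → 8.
Combining the parts gives 998.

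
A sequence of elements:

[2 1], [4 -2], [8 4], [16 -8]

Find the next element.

First component: ×2 each step; 2, 4, 8, 16 → 32.
For the second component, ×(-2) each step: 1, -2, 4, -8 → 16.
Putting it together: [32 16].

[32 16]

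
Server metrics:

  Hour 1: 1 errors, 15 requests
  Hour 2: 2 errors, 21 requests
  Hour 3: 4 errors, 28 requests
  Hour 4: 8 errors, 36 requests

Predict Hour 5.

Errors: ×2 each step; 1, 2, 4, 8 → 16.
Requests: 15, 21, 28, 36 → 45 (differences are 6, 7, 8, … (increasing by 1 each time)).
So the next line is 16 errors, 45 requests.

16 errors, 45 requests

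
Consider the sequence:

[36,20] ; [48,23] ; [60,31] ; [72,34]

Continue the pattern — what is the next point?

First value — +12 each step: 36, 48, 60, 72 → 84.
Second value goes 20, 23, 31, 34 → 42 (alternating steps +3, +8, +3, +8, …).
Combining the parts gives [84,42].

[84,42]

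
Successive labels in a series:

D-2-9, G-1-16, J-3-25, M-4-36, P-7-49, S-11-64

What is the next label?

V-18-81

Letter: D, G, J, M, P, S → V (letters move forward 3 places in the alphabet).
For the second component, each term is the sum of the two before it: 2, 1, 3, 4, 7, 11 → 18.
Third component: 9, 16, 25, 36, 49, 64 → 81 (perfect squares: 3², 4², 5², …).
So the next label is V-18-81.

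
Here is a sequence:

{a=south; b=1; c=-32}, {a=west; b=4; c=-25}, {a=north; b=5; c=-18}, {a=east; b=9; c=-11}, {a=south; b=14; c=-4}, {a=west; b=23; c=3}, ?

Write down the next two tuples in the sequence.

A: south, west, north, east, south, west → north → east (repeats south → west → north → east).
B: 1, 4, 5, 9, 14, 23 → 37 → 60 (each term is the sum of the two before it).
C: +7 each step, so -32, -25, -18, -11, -4, 3 → 10 → 17.
So the next two tuples are {a=north; b=37; c=10} and {a=east; b=60; c=17}.

{a=north; b=37; c=10}, {a=east; b=60; c=17}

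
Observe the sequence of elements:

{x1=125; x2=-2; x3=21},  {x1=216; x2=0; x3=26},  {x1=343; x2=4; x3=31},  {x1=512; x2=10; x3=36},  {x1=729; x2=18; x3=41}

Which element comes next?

{x1=1000; x2=28; x3=46}

X1 — perfect cubes: 5³, 6³, 7³, …: 125, 216, 343, 512, 729 → 1000.
X2: -2, 0, 4, 10, 18 → 28 (differences are 2, 4, 6, … (increasing by 2 each time)).
X3: 21, 26, 31, 36, 41 → 46 (+5 each step).
Putting it together: {x1=1000; x2=28; x3=46}.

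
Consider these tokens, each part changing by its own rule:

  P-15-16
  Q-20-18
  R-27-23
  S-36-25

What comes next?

Letter — letters move forward 1 place in the alphabet: P, Q, R, S → T.
For the second component, differences are 5, 7, 9, … (increasing by 2 each time): 15, 20, 27, 36 → 47.
Third component: alternating steps +2, +5, +2, +5, …; 16, 18, 23, 25 → 30.
So the next token is T-47-30.

T-47-30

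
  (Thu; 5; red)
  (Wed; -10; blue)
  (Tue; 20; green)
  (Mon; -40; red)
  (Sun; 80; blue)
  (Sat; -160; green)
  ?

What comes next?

(Fri; 320; red)

For the day, runs backward through the weekdays Mon→Sun: Thu, Wed, Tue, Mon, Sun, Sat → Fri.
For the second component, ×(-2) each step: 5, -10, 20, -40, 80, -160 → 320.
Colour — repeats red → blue → green: red, blue, green, red, blue, green → red.
Putting it together: (Fri; 320; red).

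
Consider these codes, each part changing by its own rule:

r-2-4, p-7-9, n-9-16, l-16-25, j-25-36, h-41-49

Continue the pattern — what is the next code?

Letter — letters move back 2 places in the alphabet: r, p, n, l, j, h → f.
Second component: each term is the sum of the two before it, so 2, 7, 9, 16, 25, 41 → 66.
Third component: perfect squares: 2², 3², 4², …, so 4, 9, 16, 25, 36, 49 → 64.
So the next code is f-66-64.

f-66-64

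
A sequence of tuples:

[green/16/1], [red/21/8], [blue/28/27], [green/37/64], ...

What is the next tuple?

[red/48/125]

Colour — repeats green → red → blue: green, red, blue, green → red.
For the second part, differences are 5, 7, 9, … (increasing by 2 each time): 16, 21, 28, 37 → 48.
Third part: perfect cubes: 1³, 2³, 3³, …, so 1, 8, 27, 64 → 125.
So the next tuple is [red/48/125].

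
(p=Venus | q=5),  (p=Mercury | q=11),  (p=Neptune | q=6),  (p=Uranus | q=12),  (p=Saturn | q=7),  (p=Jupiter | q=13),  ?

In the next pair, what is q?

8

For the q, alternating steps +6, −5, +6, −5, …: 5, 11, 6, 12, 7, 13 → 8.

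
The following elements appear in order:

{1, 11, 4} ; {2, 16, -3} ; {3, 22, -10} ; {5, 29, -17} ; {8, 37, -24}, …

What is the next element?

First coordinate — each term is the sum of the two before it: 1, 2, 3, 5, 8 → 13.
Second coordinate — differences are 5, 6, 7, … (increasing by 1 each time): 11, 16, 22, 29, 37 → 46.
Third coordinate: 4, -3, -10, -17, -24 → -31 (−7 each step).
Putting it together: {13, 46, -31}.

{13, 46, -31}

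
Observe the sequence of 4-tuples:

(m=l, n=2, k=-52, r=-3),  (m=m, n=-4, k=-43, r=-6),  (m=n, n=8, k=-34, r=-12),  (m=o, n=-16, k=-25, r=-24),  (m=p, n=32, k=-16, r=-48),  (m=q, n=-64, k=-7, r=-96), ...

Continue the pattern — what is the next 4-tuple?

(m=r, n=128, k=2, r=-192)

M: letters move forward 1 place in the alphabet; l, m, n, o, p, q → r.
N — ×(-2) each step: 2, -4, 8, -16, 32, -64 → 128.
K: +9 each step, so -52, -43, -34, -25, -16, -7 → 2.
R: ×2 each step; -3, -6, -12, -24, -48, -96 → -192.
Putting it together: (m=r, n=128, k=2, r=-192).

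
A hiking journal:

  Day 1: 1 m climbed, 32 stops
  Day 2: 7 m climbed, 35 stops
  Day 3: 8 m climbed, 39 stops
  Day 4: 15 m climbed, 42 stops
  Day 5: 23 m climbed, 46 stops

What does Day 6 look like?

38 m climbed, 49 stops

M climbed: 1, 7, 8, 15, 23 → 38 (each term is the sum of the two before it).
Stops — alternating steps +3, +4, +3, +4, …: 32, 35, 39, 42, 46 → 49.
Putting it together: 38 m climbed, 49 stops.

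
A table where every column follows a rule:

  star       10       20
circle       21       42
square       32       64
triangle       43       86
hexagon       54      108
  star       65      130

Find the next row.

circle  76  152

Shape: star, circle, square, triangle, hexagon, star → circle (repeats star → circle → square → triangle → hexagon).
Second component goes 10, 21, 32, 43, 54, 65 → 76 (+11 each step).
Third component — always 2 × the second component: 20, 42, 64, 86, 108, 130 → 152.
So the next row is circle  76  152.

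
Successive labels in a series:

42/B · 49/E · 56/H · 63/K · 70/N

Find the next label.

77/Q

First component goes 42, 49, 56, 63, 70 → 77 (+7 each step).
Letter — letters move forward 3 places in the alphabet: B, E, H, K, N → Q.
Putting it together: 77/Q.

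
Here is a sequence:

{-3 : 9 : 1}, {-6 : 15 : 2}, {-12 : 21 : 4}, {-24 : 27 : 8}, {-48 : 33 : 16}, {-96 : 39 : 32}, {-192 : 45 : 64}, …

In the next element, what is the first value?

-384

First value goes -3, -6, -12, -24, -48, -96, -192 → -384 (×2 each step).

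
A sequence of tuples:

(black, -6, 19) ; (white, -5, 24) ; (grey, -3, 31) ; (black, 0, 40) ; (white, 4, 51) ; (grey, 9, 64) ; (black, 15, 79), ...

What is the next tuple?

Shade — repeats black → white → grey: black, white, grey, black, white, grey, black → white.
For the second value, differences are 1, 2, 3, … (increasing by 1 each time): -6, -5, -3, 0, 4, 9, 15 → 22.
For the third value, differences are 5, 7, 9, … (increasing by 2 each time): 19, 24, 31, 40, 51, 64, 79 → 96.
Combining the parts gives (white, 22, 96).

(white, 22, 96)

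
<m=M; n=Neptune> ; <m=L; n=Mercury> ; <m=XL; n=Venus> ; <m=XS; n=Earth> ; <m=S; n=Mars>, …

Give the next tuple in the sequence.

<m=M; n=Jupiter>

M — runs through clothing sizes XS→XL: M, L, XL, XS, S → M.
N: runs through the planets Mercury→Neptune; Neptune, Mercury, Venus, Earth, Mars → Jupiter.
Combining the parts gives <m=M; n=Jupiter>.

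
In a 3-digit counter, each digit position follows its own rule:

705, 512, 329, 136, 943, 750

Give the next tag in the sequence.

567

For the first digit, −2 each step, mod 10: 7, 5, 3, 1, 9, 7 → 5.
Second digit: 0, 1, 2, 3, 4, 5 → 6 (+1 each step, mod 10).
Third digit — −3 each step, mod 10: 5, 2, 9, 6, 3, 0 → 7.
Combining the parts gives 567.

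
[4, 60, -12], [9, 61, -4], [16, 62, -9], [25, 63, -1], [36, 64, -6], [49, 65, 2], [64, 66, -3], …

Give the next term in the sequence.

[81, 67, 5]

First value: perfect squares: 2², 3², 4², …, so 4, 9, 16, 25, 36, 49, 64 → 81.
Second value goes 60, 61, 62, 63, 64, 65, 66 → 67 (+1 each step).
Third value — alternating steps +8, −5, +8, −5, …: -12, -4, -9, -1, -6, 2, -3 → 5.
Combining the parts gives [81, 67, 5].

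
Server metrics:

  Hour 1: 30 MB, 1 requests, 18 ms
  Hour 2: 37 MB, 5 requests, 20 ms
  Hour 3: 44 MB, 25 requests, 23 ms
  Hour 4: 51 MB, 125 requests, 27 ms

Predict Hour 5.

58 MB, 625 requests, 32 ms

For the MB, +7 each step: 30, 37, 44, 51 → 58.
Requests goes 1, 5, 25, 125 → 625 (×5 each step).
Ms: differences are 2, 3, 4, … (increasing by 1 each time), so 18, 20, 23, 27 → 32.
So the next line is 58 MB, 625 requests, 32 ms.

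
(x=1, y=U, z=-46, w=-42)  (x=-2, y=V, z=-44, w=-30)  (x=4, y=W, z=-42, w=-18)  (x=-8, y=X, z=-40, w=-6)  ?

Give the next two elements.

(x=16, y=Y, z=-38, w=6), (x=-32, y=Z, z=-36, w=18)

X goes 1, -2, 4, -8 → 16 → -32 (×(-2) each step).
Y goes U, V, W, X → Y → Z (letters move forward 1 place in the alphabet).
Z: +2 each step, so -46, -44, -42, -40 → -38 → -36.
W: -42, -30, -18, -6 → 6 → 18 (+12 each step).
So the next two elements are (x=16, y=Y, z=-38, w=6) and (x=-32, y=Z, z=-36, w=18).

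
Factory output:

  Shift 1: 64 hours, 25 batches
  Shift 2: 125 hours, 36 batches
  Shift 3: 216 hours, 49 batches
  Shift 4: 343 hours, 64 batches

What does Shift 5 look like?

512 hours, 81 batches

Hours: 64, 125, 216, 343 → 512 (perfect cubes: 4³, 5³, 6³, …).
Batches goes 25, 36, 49, 64 → 81 (perfect squares: 5², 6², 7², …).
So the next row is 512 hours, 81 batches.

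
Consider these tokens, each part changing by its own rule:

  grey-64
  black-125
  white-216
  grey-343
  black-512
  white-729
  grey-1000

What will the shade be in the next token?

black

Shade — repeats grey → black → white: grey, black, white, grey, black, white, grey → black.
Second component — perfect cubes: 4³, 5³, 6³, …: 64, 125, 216, 343, 512, 729, 1000 → 1331.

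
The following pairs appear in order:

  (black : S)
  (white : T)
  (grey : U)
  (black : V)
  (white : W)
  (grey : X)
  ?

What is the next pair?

Shade — repeats black → white → grey: black, white, grey, black, white, grey → black.
Letter: S, T, U, V, W, X → Y (letters move forward 1 place in the alphabet).
So the next pair is (black : Y).

(black : Y)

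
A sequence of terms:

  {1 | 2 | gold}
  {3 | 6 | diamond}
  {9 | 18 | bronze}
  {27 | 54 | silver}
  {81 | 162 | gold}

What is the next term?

{243 | 486 | diamond}

First value: 1, 3, 9, 27, 81 → 243 (×3 each step).
Second value: always 2 × the first value; 2, 6, 18, 54, 162 → 486.
Rank: repeats gold → diamond → bronze → silver, so gold, diamond, bronze, silver, gold → diamond.
Combining the parts gives {243 | 486 | diamond}.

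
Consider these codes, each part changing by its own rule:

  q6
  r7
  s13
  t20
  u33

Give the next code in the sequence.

Letter: q, r, s, t, u → v (letters move forward 1 place in the alphabet).
Second component: each term is the sum of the two before it; 6, 7, 13, 20, 33 → 53.
Putting it together: v53.

v53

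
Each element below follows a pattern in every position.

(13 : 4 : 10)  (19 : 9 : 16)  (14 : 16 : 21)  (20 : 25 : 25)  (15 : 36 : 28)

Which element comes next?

First component: alternating steps +6, −5, +6, −5, …; 13, 19, 14, 20, 15 → 21.
Second component: perfect squares: 2², 3², 4², …; 4, 9, 16, 25, 36 → 49.
Third component goes 10, 16, 21, 25, 28 → 30 (differences are 6, 5, 4, … (decreasing by 1 each time)).
Combining the parts gives (21 : 49 : 30).

(21 : 49 : 30)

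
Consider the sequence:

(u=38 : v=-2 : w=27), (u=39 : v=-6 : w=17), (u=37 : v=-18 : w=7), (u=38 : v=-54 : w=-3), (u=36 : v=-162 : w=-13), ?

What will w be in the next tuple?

W — −10 each step: 27, 17, 7, -3, -13 → -23.

-23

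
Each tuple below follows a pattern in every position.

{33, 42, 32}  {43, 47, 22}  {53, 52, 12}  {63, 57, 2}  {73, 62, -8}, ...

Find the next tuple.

First entry — +10 each step: 33, 43, 53, 63, 73 → 83.
Second entry — +5 each step: 42, 47, 52, 57, 62 → 67.
Third entry: 32, 22, 12, 2, -8 → -18 (−10 each step).
Putting it together: {83, 67, -18}.

{83, 67, -18}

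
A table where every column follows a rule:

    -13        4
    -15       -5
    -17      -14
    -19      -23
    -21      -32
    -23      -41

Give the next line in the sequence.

First component: −2 each step, so -13, -15, -17, -19, -21, -23 → -25.
Second component: 4, -5, -14, -23, -32, -41 → -50 (−9 each step).
Combining the parts gives -25  -50.

-25  -50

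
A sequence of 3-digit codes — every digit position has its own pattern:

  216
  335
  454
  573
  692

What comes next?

711

First digit: +1 each step, mod 10, so 2, 3, 4, 5, 6 → 7.
Second digit goes 1, 3, 5, 7, 9 → 1 (+2 each step, mod 10).
Third digit: 6, 5, 4, 3, 2 → 1 (−1 each step, mod 10).
Putting it together: 711.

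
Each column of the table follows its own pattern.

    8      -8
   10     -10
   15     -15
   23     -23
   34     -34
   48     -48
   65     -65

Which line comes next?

85  -85

First component — differences are 2, 5, 8, … (increasing by 3 each time): 8, 10, 15, 23, 34, 48, 65 → 85.
Second component: always the negative of the first component; -8, -10, -15, -23, -34, -48, -65 → -85.
Combining the parts gives 85  -85.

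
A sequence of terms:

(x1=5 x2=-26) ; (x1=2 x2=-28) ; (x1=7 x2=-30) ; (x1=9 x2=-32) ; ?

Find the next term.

(x1=16 x2=-34)

X1: each term is the sum of the two before it; 5, 2, 7, 9 → 16.
X2: −2 each step, so -26, -28, -30, -32 → -34.
So the next term is (x1=16 x2=-34).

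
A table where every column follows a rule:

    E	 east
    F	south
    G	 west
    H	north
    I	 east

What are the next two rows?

Letter: letters move forward 1 place in the alphabet; E, F, G, H, I → J → K.
Direction: east, south, west, north, east → south → west (repeats east → south → west → north).
So the next two rows are J  south and K  west.

J  south; K  west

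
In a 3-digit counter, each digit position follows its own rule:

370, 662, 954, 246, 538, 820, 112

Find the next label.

404

First digit: 3, 6, 9, 2, 5, 8, 1 → 4 (+3 each step, mod 10).
Second digit: −1 each step, mod 10, so 7, 6, 5, 4, 3, 2, 1 → 0.
For the third digit, +2 each step, mod 10: 0, 2, 4, 6, 8, 0, 2 → 4.
Combining the parts gives 404.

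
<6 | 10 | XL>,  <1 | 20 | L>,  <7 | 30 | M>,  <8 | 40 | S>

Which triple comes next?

For the first component, each term is the sum of the two before it: 6, 1, 7, 8 → 15.
For the second component, +10 each step: 10, 20, 30, 40 → 50.
Size — runs backward through clothing sizes XS→XL: XL, L, M, S → XS.
Putting it together: <15 | 50 | XS>.

<15 | 50 | XS>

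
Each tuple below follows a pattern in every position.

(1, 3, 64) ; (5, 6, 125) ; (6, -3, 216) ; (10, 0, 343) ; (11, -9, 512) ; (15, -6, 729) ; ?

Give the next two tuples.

(16, -15, 1000), (20, -12, 1331)

For the first entry, alternating steps +4, +1, +4, +1, …: 1, 5, 6, 10, 11, 15 → 16 → 20.
Second entry: alternating steps +3, −9, +3, −9, …, so 3, 6, -3, 0, -9, -6 → -15 → -12.
Third entry: 64, 125, 216, 343, 512, 729 → 1000 → 1331 (perfect cubes: 4³, 5³, 6³, …).
Putting the parts together: (16, -15, 1000) and then (20, -12, 1331).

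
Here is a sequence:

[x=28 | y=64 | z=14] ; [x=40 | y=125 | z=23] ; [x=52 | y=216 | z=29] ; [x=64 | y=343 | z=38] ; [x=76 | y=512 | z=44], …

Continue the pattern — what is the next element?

[x=88 | y=729 | z=53]

X goes 28, 40, 52, 64, 76 → 88 (+12 each step).
Y — perfect cubes: 4³, 5³, 6³, …: 64, 125, 216, 343, 512 → 729.
Z: alternating steps +9, +6, +9, +6, …; 14, 23, 29, 38, 44 → 53.
So the next element is [x=88 | y=729 | z=53].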